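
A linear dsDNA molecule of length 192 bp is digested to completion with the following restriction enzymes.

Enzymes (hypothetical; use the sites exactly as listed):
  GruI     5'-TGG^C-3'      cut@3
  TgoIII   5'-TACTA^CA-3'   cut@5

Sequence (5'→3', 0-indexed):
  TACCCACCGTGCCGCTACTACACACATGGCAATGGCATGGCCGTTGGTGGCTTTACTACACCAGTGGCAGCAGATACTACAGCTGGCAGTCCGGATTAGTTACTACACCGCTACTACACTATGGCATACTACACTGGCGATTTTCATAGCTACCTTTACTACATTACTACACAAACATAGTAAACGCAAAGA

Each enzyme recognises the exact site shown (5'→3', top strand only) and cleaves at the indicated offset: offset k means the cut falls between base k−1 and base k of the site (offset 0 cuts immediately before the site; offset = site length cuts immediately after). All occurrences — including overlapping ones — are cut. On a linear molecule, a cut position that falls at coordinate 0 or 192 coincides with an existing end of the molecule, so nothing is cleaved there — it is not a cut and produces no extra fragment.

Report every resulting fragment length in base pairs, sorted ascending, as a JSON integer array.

Per-enzyme occurrences:
  GruI TGGC/3: at [26, 32, 37, 47, 64, 83, 121, 134] ⇒ [29, 35, 40, 50, 67, 86, 124, 137]
  TgoIII TACTACA/5: at [15, 53, 74, 100, 111, 126, 156, 164] ⇒ [20, 58, 79, 105, 116, 131, 161, 169]

All cut coordinates (distinct, sorted): [20, 29, 35, 40, 50, 58, 67, 79, 86, 105, 116, 124, 131, 137, 161, 169]

Fragment lengths:
  [0,20): 20 bp
  [20,29): 9 bp
  [29,35): 6 bp
  [35,40): 5 bp
  [40,50): 10 bp
  [50,58): 8 bp
  [58,67): 9 bp
  [67,79): 12 bp
  [79,86): 7 bp
  [86,105): 19 bp
  [105,116): 11 bp
  [116,124): 8 bp
  [124,131): 7 bp
  [131,137): 6 bp
  [137,161): 24 bp
  [161,169): 8 bp
  [169,192): 23 bp

[5,6,6,7,7,8,8,8,9,9,10,11,12,19,20,23,24]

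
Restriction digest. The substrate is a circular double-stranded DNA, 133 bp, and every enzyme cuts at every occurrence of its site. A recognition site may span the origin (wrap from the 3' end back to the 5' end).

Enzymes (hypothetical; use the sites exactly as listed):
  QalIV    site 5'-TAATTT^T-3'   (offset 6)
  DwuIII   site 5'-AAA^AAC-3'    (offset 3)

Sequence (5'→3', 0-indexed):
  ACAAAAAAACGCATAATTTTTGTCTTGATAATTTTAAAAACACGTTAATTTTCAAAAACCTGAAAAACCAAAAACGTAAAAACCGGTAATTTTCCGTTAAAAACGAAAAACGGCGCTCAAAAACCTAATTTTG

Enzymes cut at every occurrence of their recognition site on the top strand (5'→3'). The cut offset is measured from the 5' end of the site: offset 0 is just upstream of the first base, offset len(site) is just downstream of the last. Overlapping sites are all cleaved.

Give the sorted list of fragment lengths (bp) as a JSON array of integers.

Per-enzyme occurrences:
  QalIV (TAATTTT, off=6): starts [13, 28, 45, 86, 125] → cuts [19, 34, 51, 92, 131]
  DwuIII (AAAAAC, off=3): starts [4, 35, 53, 62, 69, 77, 98, 105, 118] → cuts [7, 38, 56, 65, 72, 80, 101, 108, 121]

All cut coordinates (distinct, sorted): [7, 19, 34, 38, 51, 56, 65, 72, 80, 92, 101, 108, 121, 131]

Fragments:
  7→19: 12 bp
  19→34: 15 bp
  34→38: 4 bp
  38→51: 13 bp
  51→56: 5 bp
  56→65: 9 bp
  65→72: 7 bp
  72→80: 8 bp
  80→92: 12 bp
  92→101: 9 bp
  101→108: 7 bp
  108→121: 13 bp
  121→131: 10 bp
  131→7 (wrap): 133-131+7 = 9 bp

[4,5,7,7,8,9,9,9,10,12,12,13,13,15]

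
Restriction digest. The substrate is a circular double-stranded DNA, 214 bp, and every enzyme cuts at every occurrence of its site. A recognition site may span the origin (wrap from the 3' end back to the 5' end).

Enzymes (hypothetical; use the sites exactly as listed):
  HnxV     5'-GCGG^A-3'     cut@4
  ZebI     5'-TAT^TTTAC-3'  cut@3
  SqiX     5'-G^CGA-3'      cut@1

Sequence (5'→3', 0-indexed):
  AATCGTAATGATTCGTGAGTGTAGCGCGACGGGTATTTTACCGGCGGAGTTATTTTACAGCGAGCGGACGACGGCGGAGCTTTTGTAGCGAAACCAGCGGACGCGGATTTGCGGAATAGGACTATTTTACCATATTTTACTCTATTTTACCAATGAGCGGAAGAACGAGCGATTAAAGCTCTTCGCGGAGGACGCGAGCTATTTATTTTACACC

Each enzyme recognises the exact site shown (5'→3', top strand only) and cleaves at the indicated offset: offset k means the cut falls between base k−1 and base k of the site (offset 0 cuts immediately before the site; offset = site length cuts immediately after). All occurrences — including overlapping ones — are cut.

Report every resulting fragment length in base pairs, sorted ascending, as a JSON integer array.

[6,6,6,7,7,8,9,10,10,10,10,11,11,11,12,12,15,19,34]

Per-enzyme occurrences:
  HnxV GCGGA/4: at [43, 63, 73, 96, 102, 110, 156, 184] ⇒ [47, 67, 77, 100, 106, 114, 160, 188]
  ZebI TATTTTAC/3: at [33, 50, 122, 132, 142, 203] ⇒ [36, 53, 125, 135, 145, 206]
  SqiX GCGA/1: at [25, 59, 87, 168, 193] ⇒ [26, 60, 88, 169, 194]

All cut coordinates (distinct, sorted): [26, 36, 47, 53, 60, 67, 77, 88, 100, 106, 114, 125, 135, 145, 160, 169, 188, 194, 206]

Fragments:
  26→36: 10 bp
  36→47: 11 bp
  47→53: 6 bp
  53→60: 7 bp
  60→67: 7 bp
  67→77: 10 bp
  77→88: 11 bp
  88→100: 12 bp
  100→106: 6 bp
  106→114: 8 bp
  114→125: 11 bp
  125→135: 10 bp
  135→145: 10 bp
  145→160: 15 bp
  160→169: 9 bp
  169→188: 19 bp
  188→194: 6 bp
  194→206: 12 bp
  206→26 (wrap): 214-206+26 = 34 bp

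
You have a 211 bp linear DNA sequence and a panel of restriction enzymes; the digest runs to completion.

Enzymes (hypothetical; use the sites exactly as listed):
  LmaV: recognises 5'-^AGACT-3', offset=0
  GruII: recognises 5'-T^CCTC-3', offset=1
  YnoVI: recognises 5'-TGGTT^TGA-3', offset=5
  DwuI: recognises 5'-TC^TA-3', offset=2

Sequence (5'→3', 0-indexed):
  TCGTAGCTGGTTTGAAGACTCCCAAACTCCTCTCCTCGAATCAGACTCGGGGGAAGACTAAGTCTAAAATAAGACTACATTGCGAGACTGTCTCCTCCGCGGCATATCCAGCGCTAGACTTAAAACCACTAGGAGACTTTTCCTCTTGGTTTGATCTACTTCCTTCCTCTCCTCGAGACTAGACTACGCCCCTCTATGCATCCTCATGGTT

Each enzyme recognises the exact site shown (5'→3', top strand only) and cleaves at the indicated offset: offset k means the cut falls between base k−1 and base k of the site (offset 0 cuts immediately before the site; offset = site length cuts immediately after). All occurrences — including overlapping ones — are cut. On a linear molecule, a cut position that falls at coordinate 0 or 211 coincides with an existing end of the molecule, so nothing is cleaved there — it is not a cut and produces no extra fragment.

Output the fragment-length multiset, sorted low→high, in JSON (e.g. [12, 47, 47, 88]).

Per-enzyme occurrences:
  LmaV AGACT/0: at [15, 42, 54, 71, 84, 115, 133, 175, 180] ⇒ [15, 42, 54, 71, 84, 115, 133, 175, 180]
  GruII TCCTC/1: at [27, 32, 92, 140, 164, 169, 200] ⇒ [28, 33, 93, 141, 165, 170, 201]
  YnoVI TGGTTTGA/5: at [7, 146] ⇒ [12, 151]
  DwuI TCTA/2: at [62, 154, 192] ⇒ [64, 156, 194]

Pooled cuts: [12, 15, 28, 33, 42, 54, 64, 71, 84, 93, 115, 133, 141, 151, 156, 165, 170, 175, 180, 194, 201]

Fragments:
  [0,12): 12 bp
  [12,15): 3 bp
  [15,28): 13 bp
  [28,33): 5 bp
  [33,42): 9 bp
  [42,54): 12 bp
  [54,64): 10 bp
  [64,71): 7 bp
  [71,84): 13 bp
  [84,93): 9 bp
  [93,115): 22 bp
  [115,133): 18 bp
  [133,141): 8 bp
  [141,151): 10 bp
  [151,156): 5 bp
  [156,165): 9 bp
  [165,170): 5 bp
  [170,175): 5 bp
  [175,180): 5 bp
  [180,194): 14 bp
  [194,201): 7 bp
  [201,211): 10 bp

[3,5,5,5,5,5,7,7,8,9,9,9,10,10,10,12,12,13,13,14,18,22]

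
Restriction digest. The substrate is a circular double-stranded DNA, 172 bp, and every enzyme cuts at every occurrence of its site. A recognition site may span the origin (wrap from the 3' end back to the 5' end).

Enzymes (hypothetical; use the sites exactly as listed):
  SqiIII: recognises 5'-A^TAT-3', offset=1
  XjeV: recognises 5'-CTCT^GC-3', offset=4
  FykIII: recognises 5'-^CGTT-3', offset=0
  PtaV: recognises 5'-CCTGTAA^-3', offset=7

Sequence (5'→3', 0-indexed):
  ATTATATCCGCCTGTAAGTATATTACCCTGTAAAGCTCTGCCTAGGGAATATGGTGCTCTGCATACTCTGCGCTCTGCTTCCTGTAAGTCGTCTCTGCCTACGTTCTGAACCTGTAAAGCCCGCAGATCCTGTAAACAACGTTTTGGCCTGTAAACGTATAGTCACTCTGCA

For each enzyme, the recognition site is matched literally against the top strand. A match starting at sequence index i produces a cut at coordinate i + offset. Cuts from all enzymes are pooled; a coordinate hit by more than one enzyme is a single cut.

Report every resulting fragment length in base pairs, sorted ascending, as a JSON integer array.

[3,4,5,6,7,7,9,9,10,11,11,13,13,15,15,16,18]

Site scan:
  SqiIII ATAT/1: at [3, 19, 48] ⇒ [4, 20, 49]
  XjeV CTCTGC/4: at [35, 56, 65, 72, 92, 165] ⇒ [39, 60, 69, 76, 96, 169]
  FykIII CGTT/0: at [101, 139] ⇒ [101, 139]
  PtaV CCTGTAA/7: at [10, 26, 80, 110, 128, 147] ⇒ [17, 33, 87, 117, 135, 154]

All cut coordinates (distinct, sorted): [4, 17, 20, 33, 39, 49, 60, 69, 76, 87, 96, 101, 117, 135, 139, 154, 169]

Fragments:
  4→17: 13 bp
  17→20: 3 bp
  20→33: 13 bp
  33→39: 6 bp
  39→49: 10 bp
  49→60: 11 bp
  60→69: 9 bp
  69→76: 7 bp
  76→87: 11 bp
  87→96: 9 bp
  96→101: 5 bp
  101→117: 16 bp
  117→135: 18 bp
  135→139: 4 bp
  139→154: 15 bp
  154→169: 15 bp
  169→4 (wrap): 172-169+4 = 7 bp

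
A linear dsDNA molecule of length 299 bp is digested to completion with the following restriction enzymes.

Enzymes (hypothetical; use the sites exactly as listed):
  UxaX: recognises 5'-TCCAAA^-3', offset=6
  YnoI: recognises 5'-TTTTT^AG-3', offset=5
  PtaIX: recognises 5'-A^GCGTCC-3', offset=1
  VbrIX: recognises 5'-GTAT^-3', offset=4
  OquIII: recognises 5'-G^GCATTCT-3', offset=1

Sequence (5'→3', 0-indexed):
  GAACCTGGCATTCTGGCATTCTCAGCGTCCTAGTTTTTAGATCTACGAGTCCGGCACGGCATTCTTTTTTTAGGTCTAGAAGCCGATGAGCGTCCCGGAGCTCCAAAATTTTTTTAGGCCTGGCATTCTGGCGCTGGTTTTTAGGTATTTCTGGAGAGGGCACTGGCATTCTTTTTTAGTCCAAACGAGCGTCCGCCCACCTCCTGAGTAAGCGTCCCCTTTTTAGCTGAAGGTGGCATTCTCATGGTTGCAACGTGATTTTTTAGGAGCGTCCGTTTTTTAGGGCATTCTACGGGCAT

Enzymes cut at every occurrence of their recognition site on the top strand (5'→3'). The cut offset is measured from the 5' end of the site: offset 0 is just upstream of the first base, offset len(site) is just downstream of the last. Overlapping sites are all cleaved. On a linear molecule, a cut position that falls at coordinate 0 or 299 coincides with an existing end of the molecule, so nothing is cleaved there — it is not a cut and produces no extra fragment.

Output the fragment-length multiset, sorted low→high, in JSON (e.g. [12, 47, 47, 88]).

[3,3,4,6,7,7,8,8,8,9,11,12,13,13,13,14,15,17,18,18,20,20,23,29]

Scan for sites:
  UxaX TCCAAA/6: at [101, 179] ⇒ [107, 185]
  YnoI TTTTTAG/5: at [33, 66, 110, 137, 172, 219, 259, 276] ⇒ [38, 71, 115, 142, 177, 224, 264, 281]
  PtaIX AGCGTCC/1: at [23, 88, 187, 210, 267] ⇒ [24, 89, 188, 211, 268]
  VbrIX GTAT/4: at [144] ⇒ [148]
  OquIII GGCATTCT/1: at [6, 14, 57, 121, 164, 234, 283] ⇒ [7, 15, 58, 122, 165, 235, 284]

Pooled cuts: [7, 15, 24, 38, 58, 71, 89, 107, 115, 122, 142, 148, 165, 177, 185, 188, 211, 224, 235, 264, 268, 281, 284]

Fragments:
  [0,7): 7 bp
  [7,15): 8 bp
  [15,24): 9 bp
  [24,38): 14 bp
  [38,58): 20 bp
  [58,71): 13 bp
  [71,89): 18 bp
  [89,107): 18 bp
  [107,115): 8 bp
  [115,122): 7 bp
  [122,142): 20 bp
  [142,148): 6 bp
  [148,165): 17 bp
  [165,177): 12 bp
  [177,185): 8 bp
  [185,188): 3 bp
  [188,211): 23 bp
  [211,224): 13 bp
  [224,235): 11 bp
  [235,264): 29 bp
  [264,268): 4 bp
  [268,281): 13 bp
  [281,284): 3 bp
  [284,299): 15 bp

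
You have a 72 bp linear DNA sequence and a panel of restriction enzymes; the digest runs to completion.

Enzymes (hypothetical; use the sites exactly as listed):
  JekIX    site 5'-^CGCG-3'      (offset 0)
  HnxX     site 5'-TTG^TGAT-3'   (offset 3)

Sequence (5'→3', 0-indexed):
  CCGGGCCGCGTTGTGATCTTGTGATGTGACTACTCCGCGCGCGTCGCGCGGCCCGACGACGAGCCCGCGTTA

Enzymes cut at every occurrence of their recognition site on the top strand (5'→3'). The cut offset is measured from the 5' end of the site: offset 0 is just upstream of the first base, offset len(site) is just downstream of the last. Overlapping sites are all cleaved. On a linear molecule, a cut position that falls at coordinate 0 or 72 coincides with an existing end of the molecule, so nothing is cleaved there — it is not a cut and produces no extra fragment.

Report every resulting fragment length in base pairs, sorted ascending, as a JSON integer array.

[2,2,2,5,6,7,7,8,14,19]

Per-enzyme occurrences:
  JekIX CGCG/0: at [6, 35, 37, 39, 44, 46, 65] ⇒ [6, 35, 37, 39, 44, 46, 65]
  HnxX TTGTGAT/3: at [10, 18] ⇒ [13, 21]

Pooled cuts: [6, 13, 21, 35, 37, 39, 44, 46, 65]

Fragments:
  [0,6): 6 bp
  [6,13): 7 bp
  [13,21): 8 bp
  [21,35): 14 bp
  [35,37): 2 bp
  [37,39): 2 bp
  [39,44): 5 bp
  [44,46): 2 bp
  [46,65): 19 bp
  [65,72): 7 bp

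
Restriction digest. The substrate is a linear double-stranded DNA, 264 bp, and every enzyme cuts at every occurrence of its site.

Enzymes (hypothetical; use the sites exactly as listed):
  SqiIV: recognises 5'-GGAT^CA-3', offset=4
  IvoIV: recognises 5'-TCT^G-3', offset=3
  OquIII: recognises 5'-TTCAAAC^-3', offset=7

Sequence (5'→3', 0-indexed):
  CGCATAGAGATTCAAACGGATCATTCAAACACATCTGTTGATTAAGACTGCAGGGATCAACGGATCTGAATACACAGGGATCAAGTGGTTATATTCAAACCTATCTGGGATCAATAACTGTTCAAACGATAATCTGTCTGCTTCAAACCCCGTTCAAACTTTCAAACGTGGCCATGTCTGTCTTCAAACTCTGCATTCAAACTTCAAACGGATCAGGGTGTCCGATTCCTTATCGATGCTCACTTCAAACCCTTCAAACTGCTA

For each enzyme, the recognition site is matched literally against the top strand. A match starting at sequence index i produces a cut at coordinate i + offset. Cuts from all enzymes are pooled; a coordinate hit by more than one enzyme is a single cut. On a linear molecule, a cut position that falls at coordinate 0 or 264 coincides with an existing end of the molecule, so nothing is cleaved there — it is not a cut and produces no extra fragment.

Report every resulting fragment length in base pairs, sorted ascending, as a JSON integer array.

[3,4,4,4,5,5,6,6,7,8,8,9,9,9,10,10,10,11,12,14,16,17,19,21,37]

Scan for sites:
  SqiIV (GGATCA, off=4): starts [17, 53, 77, 107, 209] → cuts [21, 57, 81, 111, 213]
  IvoIV (TCTG, off=3): starts [33, 64, 103, 132, 136, 176, 189] → cuts [36, 67, 106, 135, 139, 179, 192]
  OquIII (TTCAAAC, off=7): starts [10, 23, 93, 120, 141, 152, 160, 182, 195, 202, 243, 252] → cuts [17, 30, 100, 127, 148, 159, 167, 189, 202, 209, 250, 259]

Pooled cuts: [17, 21, 30, 36, 57, 67, 81, 100, 106, 111, 127, 135, 139, 148, 159, 167, 179, 189, 192, 202, 209, 213, 250, 259]

Fragment lengths:
  [0,17): 17 bp
  [17,21): 4 bp
  [21,30): 9 bp
  [30,36): 6 bp
  [36,57): 21 bp
  [57,67): 10 bp
  [67,81): 14 bp
  [81,100): 19 bp
  [100,106): 6 bp
  [106,111): 5 bp
  [111,127): 16 bp
  [127,135): 8 bp
  [135,139): 4 bp
  [139,148): 9 bp
  [148,159): 11 bp
  [159,167): 8 bp
  [167,179): 12 bp
  [179,189): 10 bp
  [189,192): 3 bp
  [192,202): 10 bp
  [202,209): 7 bp
  [209,213): 4 bp
  [213,250): 37 bp
  [250,259): 9 bp
  [259,264): 5 bp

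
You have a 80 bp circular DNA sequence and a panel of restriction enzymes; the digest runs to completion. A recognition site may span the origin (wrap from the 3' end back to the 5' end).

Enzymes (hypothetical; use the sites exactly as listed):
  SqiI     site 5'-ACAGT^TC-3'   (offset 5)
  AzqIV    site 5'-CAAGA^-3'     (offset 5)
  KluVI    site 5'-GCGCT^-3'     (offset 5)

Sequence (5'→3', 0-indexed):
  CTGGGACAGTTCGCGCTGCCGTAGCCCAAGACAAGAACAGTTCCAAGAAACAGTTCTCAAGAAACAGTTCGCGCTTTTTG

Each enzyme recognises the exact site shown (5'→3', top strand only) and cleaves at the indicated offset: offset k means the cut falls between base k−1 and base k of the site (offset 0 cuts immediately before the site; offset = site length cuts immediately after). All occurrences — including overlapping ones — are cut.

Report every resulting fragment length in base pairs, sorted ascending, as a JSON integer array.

Per-enzyme occurrences:
  SqiI ACAGTTC/5: at [5, 36, 49, 63] ⇒ [10, 41, 54, 68]
  AzqIV CAAGA/5: at [26, 31, 43, 57] ⇒ [31, 36, 48, 62]
  KluVI GCGCT/5: at [12, 70] ⇒ [17, 75]

Pooled cuts: [10, 17, 31, 36, 41, 48, 54, 62, 68, 75]

Fragments:
  10→17: 7 bp
  17→31: 14 bp
  31→36: 5 bp
  36→41: 5 bp
  41→48: 7 bp
  48→54: 6 bp
  54→62: 8 bp
  62→68: 6 bp
  68→75: 7 bp
  75→10 (wrap): 80-75+10 = 15 bp

[5,5,6,6,7,7,7,8,14,15]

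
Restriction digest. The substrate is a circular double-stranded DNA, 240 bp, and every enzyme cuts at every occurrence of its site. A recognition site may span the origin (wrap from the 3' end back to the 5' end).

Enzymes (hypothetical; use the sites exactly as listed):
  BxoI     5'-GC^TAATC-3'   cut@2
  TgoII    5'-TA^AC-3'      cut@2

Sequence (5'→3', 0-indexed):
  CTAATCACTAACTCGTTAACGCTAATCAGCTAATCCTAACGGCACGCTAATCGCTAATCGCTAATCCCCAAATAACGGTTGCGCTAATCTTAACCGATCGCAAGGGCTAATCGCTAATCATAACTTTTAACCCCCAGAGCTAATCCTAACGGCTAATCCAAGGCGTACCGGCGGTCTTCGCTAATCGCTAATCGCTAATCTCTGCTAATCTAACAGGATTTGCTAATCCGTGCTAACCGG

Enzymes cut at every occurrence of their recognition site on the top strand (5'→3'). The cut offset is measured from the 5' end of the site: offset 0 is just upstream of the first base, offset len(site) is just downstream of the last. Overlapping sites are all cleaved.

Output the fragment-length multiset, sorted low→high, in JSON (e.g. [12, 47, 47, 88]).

[4,5,6,7,7,7,7,7,7,7,8,8,8,8,8,8,9,9,10,10,11,11,12,13,15,28]

Scan for sites:
  BxoI (GCTAATC, off=2): starts [20, 28, 45, 52, 59, 82, 105, 112, 138, 151, 179, 186, 193, 203, 221, 239] → cuts [1, 22, 30, 47, 54, 61, 84, 107, 114, 140, 153, 181, 188, 195, 205, 223]
  TgoII (TAAC, off=2): starts [8, 16, 36, 72, 90, 120, 127, 146, 210, 233] → cuts [10, 18, 38, 74, 92, 122, 129, 148, 212, 235]

All cut coordinates (distinct, sorted): [1, 10, 18, 22, 30, 38, 47, 54, 61, 74, 84, 92, 107, 114, 122, 129, 140, 148, 153, 181, 188, 195, 205, 212, 223, 235]

Fragments:
  1→10: 9 bp
  10→18: 8 bp
  18→22: 4 bp
  22→30: 8 bp
  30→38: 8 bp
  38→47: 9 bp
  47→54: 7 bp
  54→61: 7 bp
  61→74: 13 bp
  74→84: 10 bp
  84→92: 8 bp
  92→107: 15 bp
  107→114: 7 bp
  114→122: 8 bp
  122→129: 7 bp
  129→140: 11 bp
  140→148: 8 bp
  148→153: 5 bp
  153→181: 28 bp
  181→188: 7 bp
  188→195: 7 bp
  195→205: 10 bp
  205→212: 7 bp
  212→223: 11 bp
  223→235: 12 bp
  235→1 (wrap): 240-235+1 = 6 bp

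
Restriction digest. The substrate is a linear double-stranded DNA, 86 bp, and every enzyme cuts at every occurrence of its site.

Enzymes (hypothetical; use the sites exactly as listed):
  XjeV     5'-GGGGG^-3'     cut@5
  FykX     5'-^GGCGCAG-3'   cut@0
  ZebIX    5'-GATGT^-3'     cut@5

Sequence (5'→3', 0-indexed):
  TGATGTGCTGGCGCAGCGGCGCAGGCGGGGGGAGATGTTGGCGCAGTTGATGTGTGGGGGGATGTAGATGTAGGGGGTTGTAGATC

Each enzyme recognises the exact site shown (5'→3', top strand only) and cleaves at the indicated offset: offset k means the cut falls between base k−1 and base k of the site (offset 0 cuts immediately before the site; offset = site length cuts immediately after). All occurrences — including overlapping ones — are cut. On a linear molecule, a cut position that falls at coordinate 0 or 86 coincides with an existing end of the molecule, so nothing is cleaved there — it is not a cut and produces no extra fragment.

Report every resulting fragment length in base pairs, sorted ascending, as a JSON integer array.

Scan for sites:
  XjeV GGGGG/5: at [26, 27, 55, 56, 72] ⇒ [31, 32, 60, 61, 77]
  FykX GGCGCAG/0: at [9, 17, 39] ⇒ [9, 17, 39]
  ZebIX GATGT/5: at [1, 33, 48, 60, 66] ⇒ [6, 38, 53, 65, 71]

All cut coordinates (distinct, sorted): [6, 9, 17, 31, 32, 38, 39, 53, 60, 61, 65, 71, 77]

Fragment lengths:
  [0,6): 6 bp
  [6,9): 3 bp
  [9,17): 8 bp
  [17,31): 14 bp
  [31,32): 1 bp
  [32,38): 6 bp
  [38,39): 1 bp
  [39,53): 14 bp
  [53,60): 7 bp
  [60,61): 1 bp
  [61,65): 4 bp
  [65,71): 6 bp
  [71,77): 6 bp
  [77,86): 9 bp

[1,1,1,3,4,6,6,6,6,7,8,9,14,14]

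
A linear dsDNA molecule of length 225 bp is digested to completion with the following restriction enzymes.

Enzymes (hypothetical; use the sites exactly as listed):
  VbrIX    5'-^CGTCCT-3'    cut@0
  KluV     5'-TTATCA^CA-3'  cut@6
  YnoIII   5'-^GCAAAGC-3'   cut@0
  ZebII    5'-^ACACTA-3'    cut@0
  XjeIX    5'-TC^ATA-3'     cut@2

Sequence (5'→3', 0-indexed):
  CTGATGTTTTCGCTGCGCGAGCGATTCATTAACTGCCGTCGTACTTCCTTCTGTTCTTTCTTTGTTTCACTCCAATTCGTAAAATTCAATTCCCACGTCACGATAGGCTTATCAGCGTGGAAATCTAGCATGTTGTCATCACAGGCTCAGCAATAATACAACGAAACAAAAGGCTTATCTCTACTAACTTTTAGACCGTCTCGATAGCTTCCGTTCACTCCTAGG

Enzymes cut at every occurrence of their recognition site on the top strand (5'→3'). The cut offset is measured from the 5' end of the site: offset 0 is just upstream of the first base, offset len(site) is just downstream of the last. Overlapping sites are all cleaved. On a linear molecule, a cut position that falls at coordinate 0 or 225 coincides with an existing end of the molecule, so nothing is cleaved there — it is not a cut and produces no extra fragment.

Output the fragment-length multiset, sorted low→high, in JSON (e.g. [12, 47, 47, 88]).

Scan for sites:
  VbrIX (CGTCCT, off=0): no sites
  KluV (TTATCACA, off=6): no sites
  YnoIII (GCAAAGC, off=0): no sites
  ZebII (ACACTA, off=0): no sites
  XjeIX (TCATA, off=2): no sites

All cut coordinates (distinct, sorted): ∅

Fragment lengths:
  no cuts → one linear fragment of 225 bp

[225]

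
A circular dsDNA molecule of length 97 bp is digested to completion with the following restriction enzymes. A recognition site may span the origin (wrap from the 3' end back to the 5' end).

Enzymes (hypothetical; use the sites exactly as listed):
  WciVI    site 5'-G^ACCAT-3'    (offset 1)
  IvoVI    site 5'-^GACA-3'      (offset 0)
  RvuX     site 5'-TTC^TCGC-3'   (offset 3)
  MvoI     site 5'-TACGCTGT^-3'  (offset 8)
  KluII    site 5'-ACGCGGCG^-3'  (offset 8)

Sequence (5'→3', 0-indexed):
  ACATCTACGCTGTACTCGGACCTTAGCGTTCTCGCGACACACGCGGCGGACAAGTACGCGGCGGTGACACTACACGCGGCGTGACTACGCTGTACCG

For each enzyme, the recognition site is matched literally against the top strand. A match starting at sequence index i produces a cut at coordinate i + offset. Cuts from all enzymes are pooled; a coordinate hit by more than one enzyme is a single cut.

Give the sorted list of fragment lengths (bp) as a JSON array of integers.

[2,3,4,12,13,14,15,16,18]

Per-enzyme occurrences:
  WciVI (GACCAT, off=1): no sites
  IvoVI (GACA, off=0): starts [35, 48, 65, 96] → cuts [35, 48, 65, 96]
  RvuX (TTCTCGC, off=3): starts [28] → cuts [31]
  MvoI (TACGCTGT, off=8): starts [5, 85] → cuts [13, 93]
  KluII (ACGCGGCG, off=8): starts [40, 55, 73] → cuts [48, 63, 81]

Pooled cuts: [13, 31, 35, 48, 63, 65, 81, 93, 96]

Fragment lengths:
  13→31: 18 bp
  31→35: 4 bp
  35→48: 13 bp
  48→63: 15 bp
  63→65: 2 bp
  65→81: 16 bp
  81→93: 12 bp
  93→96: 3 bp
  96→13 (wrap): 97-96+13 = 14 bp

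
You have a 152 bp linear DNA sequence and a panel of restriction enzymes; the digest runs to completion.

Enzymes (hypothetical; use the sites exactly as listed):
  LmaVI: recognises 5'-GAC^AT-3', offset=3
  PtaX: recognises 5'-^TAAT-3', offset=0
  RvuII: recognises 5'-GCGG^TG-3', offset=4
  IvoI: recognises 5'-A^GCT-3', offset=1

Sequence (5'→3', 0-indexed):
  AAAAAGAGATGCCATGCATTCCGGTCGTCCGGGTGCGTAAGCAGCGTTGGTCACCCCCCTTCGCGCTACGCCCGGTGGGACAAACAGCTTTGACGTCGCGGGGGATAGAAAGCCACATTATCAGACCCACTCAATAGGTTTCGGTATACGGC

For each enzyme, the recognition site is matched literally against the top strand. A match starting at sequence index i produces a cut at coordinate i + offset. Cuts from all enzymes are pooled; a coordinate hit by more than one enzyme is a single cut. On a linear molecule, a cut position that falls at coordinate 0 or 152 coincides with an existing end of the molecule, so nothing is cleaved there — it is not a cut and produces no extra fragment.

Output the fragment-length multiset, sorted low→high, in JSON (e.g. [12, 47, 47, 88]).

[66,86]

Scan for sites:
  LmaVI (GACAT, off=3): no sites
  PtaX (TAAT, off=0): no sites
  RvuII (GCGGTG, off=4): no sites
  IvoI (AGCT, off=1): starts [85] → cuts [86]

All cut coordinates (distinct, sorted): [86]

Fragment lengths:
  [0,86): 86 bp
  [86,152): 66 bp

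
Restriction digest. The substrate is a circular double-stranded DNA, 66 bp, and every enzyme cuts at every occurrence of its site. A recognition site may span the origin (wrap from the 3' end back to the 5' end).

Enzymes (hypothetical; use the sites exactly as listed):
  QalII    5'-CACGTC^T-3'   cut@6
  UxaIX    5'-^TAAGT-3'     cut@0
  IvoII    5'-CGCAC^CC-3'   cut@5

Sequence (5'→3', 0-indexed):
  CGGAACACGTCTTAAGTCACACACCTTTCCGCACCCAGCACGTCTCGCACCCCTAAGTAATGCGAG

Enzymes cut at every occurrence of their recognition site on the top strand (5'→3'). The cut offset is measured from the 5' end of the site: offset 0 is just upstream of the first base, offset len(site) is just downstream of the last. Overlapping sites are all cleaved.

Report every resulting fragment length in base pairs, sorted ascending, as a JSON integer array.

Scan for sites:
  QalII (CACGTCT, off=6): starts [5, 38] → cuts [11, 44]
  UxaIX (TAAGT, off=0): starts [12, 53] → cuts [12, 53]
  IvoII (CGCACCC, off=5): starts [29, 45] → cuts [34, 50]

Pooled cuts: [11, 12, 34, 44, 50, 53]

Fragments:
  11→12: 1 bp
  12→34: 22 bp
  34→44: 10 bp
  44→50: 6 bp
  50→53: 3 bp
  53→11 (wrap): 66-53+11 = 24 bp

[1,3,6,10,22,24]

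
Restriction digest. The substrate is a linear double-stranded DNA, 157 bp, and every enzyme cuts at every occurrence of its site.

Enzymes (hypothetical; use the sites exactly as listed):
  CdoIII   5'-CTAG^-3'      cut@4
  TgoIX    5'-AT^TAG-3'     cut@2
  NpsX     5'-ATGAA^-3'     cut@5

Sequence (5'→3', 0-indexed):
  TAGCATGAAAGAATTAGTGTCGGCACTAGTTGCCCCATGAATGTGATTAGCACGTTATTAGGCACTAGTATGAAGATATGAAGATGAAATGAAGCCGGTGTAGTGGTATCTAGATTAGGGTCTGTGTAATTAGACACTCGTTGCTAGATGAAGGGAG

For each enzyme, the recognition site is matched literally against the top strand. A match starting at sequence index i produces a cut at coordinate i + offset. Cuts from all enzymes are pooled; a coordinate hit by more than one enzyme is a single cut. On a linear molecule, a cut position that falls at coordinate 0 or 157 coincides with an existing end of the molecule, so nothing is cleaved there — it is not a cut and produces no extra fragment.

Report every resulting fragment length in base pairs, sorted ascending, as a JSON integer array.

[2,5,5,5,5,6,6,6,8,9,10,11,12,15,15,17,20]

Scan for sites:
  CdoIII (CTAG, off=4): starts [25, 64, 109, 143] → cuts [29, 68, 113, 147]
  TgoIX (ATTAG, off=2): starts [12, 45, 56, 113, 128] → cuts [14, 47, 58, 115, 130]
  NpsX (ATGAA, off=5): starts [4, 36, 69, 77, 83, 88, 147] → cuts [9, 41, 74, 82, 88, 93, 152]

Pooled cuts: [9, 14, 29, 41, 47, 58, 68, 74, 82, 88, 93, 113, 115, 130, 147, 152]

Fragment lengths:
  [0,9): 9 bp
  [9,14): 5 bp
  [14,29): 15 bp
  [29,41): 12 bp
  [41,47): 6 bp
  [47,58): 11 bp
  [58,68): 10 bp
  [68,74): 6 bp
  [74,82): 8 bp
  [82,88): 6 bp
  [88,93): 5 bp
  [93,113): 20 bp
  [113,115): 2 bp
  [115,130): 15 bp
  [130,147): 17 bp
  [147,152): 5 bp
  [152,157): 5 bp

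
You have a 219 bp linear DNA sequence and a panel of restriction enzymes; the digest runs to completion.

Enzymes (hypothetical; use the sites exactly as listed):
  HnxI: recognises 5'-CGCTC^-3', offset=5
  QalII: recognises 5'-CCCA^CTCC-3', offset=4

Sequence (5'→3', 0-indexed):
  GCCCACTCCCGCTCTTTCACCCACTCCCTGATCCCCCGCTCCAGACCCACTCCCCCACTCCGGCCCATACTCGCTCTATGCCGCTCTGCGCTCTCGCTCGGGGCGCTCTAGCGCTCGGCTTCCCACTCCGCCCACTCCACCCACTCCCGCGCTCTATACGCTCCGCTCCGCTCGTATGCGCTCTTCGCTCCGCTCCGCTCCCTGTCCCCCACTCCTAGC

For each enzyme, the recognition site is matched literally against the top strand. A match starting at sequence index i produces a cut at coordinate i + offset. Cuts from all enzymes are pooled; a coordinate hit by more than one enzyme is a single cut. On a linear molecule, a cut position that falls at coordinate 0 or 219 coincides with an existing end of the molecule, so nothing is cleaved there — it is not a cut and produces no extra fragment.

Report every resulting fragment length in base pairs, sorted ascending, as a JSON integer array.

Site scan:
  HnxI CGCTC/5: at [9, 36, 71, 81, 88, 94, 103, 111, 149, 158, 163, 168, 178, 185, 190, 195] ⇒ [14, 41, 76, 86, 93, 99, 108, 116, 154, 163, 168, 173, 183, 190, 195, 200]
  QalII CCCACTCC/4: at [1, 19, 45, 53, 121, 130, 139, 207] ⇒ [5, 23, 49, 57, 125, 134, 143, 211]

All cut coordinates (distinct, sorted): [5, 14, 23, 41, 49, 57, 76, 86, 93, 99, 108, 116, 125, 134, 143, 154, 163, 168, 173, 183, 190, 195, 200, 211]

Fragments:
  [0,5): 5 bp
  [5,14): 9 bp
  [14,23): 9 bp
  [23,41): 18 bp
  [41,49): 8 bp
  [49,57): 8 bp
  [57,76): 19 bp
  [76,86): 10 bp
  [86,93): 7 bp
  [93,99): 6 bp
  [99,108): 9 bp
  [108,116): 8 bp
  [116,125): 9 bp
  [125,134): 9 bp
  [134,143): 9 bp
  [143,154): 11 bp
  [154,163): 9 bp
  [163,168): 5 bp
  [168,173): 5 bp
  [173,183): 10 bp
  [183,190): 7 bp
  [190,195): 5 bp
  [195,200): 5 bp
  [200,211): 11 bp
  [211,219): 8 bp

[5,5,5,5,5,6,7,7,8,8,8,8,9,9,9,9,9,9,9,10,10,11,11,18,19]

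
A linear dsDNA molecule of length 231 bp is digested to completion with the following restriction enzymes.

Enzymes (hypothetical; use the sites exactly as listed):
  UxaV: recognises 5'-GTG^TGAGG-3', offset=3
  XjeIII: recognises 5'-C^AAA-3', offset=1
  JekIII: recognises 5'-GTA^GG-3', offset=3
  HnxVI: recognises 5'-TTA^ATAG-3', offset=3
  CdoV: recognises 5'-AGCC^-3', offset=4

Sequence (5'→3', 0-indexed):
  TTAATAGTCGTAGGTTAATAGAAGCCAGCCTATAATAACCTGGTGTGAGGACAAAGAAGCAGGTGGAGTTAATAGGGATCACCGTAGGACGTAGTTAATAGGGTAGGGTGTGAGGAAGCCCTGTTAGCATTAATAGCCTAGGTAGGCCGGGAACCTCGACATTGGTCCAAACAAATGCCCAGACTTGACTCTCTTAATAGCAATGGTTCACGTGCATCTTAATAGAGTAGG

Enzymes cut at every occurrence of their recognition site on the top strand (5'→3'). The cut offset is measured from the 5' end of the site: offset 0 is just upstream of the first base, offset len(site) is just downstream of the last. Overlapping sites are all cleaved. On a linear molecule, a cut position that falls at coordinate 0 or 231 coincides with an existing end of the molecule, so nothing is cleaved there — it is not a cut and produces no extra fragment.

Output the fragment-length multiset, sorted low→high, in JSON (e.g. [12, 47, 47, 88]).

Scan for sites:
  UxaV (GTGTGAGG, off=3): starts [42, 107] → cuts [45, 110]
  XjeIII (CAAA, off=1): starts [51, 167, 171] → cuts [52, 168, 172]
  JekIII (GTAGG, off=3): starts [9, 83, 102, 141, 226] → cuts [12, 86, 105, 144, 229]
  HnxVI (TTAATAG, off=3): starts [0, 14, 68, 94, 129, 193, 218] → cuts [3, 17, 71, 97, 132, 196, 221]
  CdoV (AGCC, off=4): starts [22, 26, 116, 134] → cuts [26, 30, 120, 138]

Pooled cuts: [3, 12, 17, 26, 30, 45, 52, 71, 86, 97, 105, 110, 120, 132, 138, 144, 168, 172, 196, 221, 229]

Fragments:
  [0,3): 3 bp
  [3,12): 9 bp
  [12,17): 5 bp
  [17,26): 9 bp
  [26,30): 4 bp
  [30,45): 15 bp
  [45,52): 7 bp
  [52,71): 19 bp
  [71,86): 15 bp
  [86,97): 11 bp
  [97,105): 8 bp
  [105,110): 5 bp
  [110,120): 10 bp
  [120,132): 12 bp
  [132,138): 6 bp
  [138,144): 6 bp
  [144,168): 24 bp
  [168,172): 4 bp
  [172,196): 24 bp
  [196,221): 25 bp
  [221,229): 8 bp
  [229,231): 2 bp

[2,3,4,4,5,5,6,6,7,8,8,9,9,10,11,12,15,15,19,24,24,25]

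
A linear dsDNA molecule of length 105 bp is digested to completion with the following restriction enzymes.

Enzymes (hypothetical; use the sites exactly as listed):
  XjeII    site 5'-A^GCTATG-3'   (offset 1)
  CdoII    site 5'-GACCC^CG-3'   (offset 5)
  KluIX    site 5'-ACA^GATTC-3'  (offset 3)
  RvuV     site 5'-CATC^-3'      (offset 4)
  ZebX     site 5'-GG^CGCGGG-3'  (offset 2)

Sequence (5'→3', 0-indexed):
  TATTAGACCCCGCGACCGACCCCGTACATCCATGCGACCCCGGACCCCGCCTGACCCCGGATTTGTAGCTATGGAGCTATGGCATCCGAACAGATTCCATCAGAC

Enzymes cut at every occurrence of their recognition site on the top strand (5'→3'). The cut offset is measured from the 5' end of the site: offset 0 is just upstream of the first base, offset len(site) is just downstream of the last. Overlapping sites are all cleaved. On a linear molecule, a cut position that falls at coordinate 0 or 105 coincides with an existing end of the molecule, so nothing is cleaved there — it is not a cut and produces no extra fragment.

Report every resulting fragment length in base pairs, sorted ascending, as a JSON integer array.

Per-enzyme occurrences:
  XjeII (AGCTATG, off=1): starts [66, 74] → cuts [67, 75]
  CdoII (GACCCCG, off=5): starts [5, 17, 35, 42, 52] → cuts [10, 22, 40, 47, 57]
  KluIX (ACAGATTC, off=3): starts [89] → cuts [92]
  RvuV (CATC, off=4): starts [26, 82, 97] → cuts [30, 86, 101]
  ZebX (GGCGCGGG, off=2): no sites

Pooled cuts: [10, 22, 30, 40, 47, 57, 67, 75, 86, 92, 101]

Fragments:
  [0,10): 10 bp
  [10,22): 12 bp
  [22,30): 8 bp
  [30,40): 10 bp
  [40,47): 7 bp
  [47,57): 10 bp
  [57,67): 10 bp
  [67,75): 8 bp
  [75,86): 11 bp
  [86,92): 6 bp
  [92,101): 9 bp
  [101,105): 4 bp

[4,6,7,8,8,9,10,10,10,10,11,12]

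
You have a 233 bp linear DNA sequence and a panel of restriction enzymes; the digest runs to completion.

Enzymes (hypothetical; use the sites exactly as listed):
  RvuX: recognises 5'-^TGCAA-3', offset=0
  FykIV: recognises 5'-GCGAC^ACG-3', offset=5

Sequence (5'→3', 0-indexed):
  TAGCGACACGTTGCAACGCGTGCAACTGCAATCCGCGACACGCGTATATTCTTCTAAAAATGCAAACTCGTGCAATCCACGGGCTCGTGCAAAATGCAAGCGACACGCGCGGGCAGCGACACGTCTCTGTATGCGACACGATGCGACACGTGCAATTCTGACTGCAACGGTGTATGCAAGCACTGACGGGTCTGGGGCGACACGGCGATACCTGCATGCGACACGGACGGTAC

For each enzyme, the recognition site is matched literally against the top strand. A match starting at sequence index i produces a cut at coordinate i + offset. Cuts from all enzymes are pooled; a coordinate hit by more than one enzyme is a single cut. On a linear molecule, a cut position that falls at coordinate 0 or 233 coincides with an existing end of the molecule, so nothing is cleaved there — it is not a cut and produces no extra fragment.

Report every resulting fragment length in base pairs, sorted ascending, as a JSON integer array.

Site scan:
  RvuX TGCAA/0: at [11, 20, 26, 60, 70, 87, 94, 150, 162, 174] ⇒ [11, 20, 26, 60, 70, 87, 94, 150, 162, 174]
  FykIV GCGACACG/5: at [2, 34, 99, 115, 132, 142, 196, 217] ⇒ [7, 39, 104, 120, 137, 147, 201, 222]

All cut coordinates (distinct, sorted): [7, 11, 20, 26, 39, 60, 70, 87, 94, 104, 120, 137, 147, 150, 162, 174, 201, 222]

Fragments:
  [0,7): 7 bp
  [7,11): 4 bp
  [11,20): 9 bp
  [20,26): 6 bp
  [26,39): 13 bp
  [39,60): 21 bp
  [60,70): 10 bp
  [70,87): 17 bp
  [87,94): 7 bp
  [94,104): 10 bp
  [104,120): 16 bp
  [120,137): 17 bp
  [137,147): 10 bp
  [147,150): 3 bp
  [150,162): 12 bp
  [162,174): 12 bp
  [174,201): 27 bp
  [201,222): 21 bp
  [222,233): 11 bp

[3,4,6,7,7,9,10,10,10,11,12,12,13,16,17,17,21,21,27]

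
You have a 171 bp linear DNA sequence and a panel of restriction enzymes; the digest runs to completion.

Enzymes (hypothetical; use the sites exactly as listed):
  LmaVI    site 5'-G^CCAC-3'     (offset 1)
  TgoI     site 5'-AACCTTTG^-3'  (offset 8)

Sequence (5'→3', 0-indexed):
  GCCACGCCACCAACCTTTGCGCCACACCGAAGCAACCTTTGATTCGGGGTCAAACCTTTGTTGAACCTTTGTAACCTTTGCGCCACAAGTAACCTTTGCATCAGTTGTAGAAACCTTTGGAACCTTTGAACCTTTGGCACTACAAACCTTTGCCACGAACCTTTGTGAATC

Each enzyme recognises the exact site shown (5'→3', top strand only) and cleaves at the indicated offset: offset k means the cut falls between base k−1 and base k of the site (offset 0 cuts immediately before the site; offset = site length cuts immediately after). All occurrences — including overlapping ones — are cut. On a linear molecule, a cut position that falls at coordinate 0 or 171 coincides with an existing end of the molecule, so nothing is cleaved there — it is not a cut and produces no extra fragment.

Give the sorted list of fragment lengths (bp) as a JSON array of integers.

Site scan:
  LmaVI (GCCAC, off=1): starts [0, 5, 20, 81, 151] → cuts [1, 6, 21, 82, 152]
  TgoI (AACCTTTG, off=8): starts [11, 33, 52, 63, 72, 90, 111, 120, 128, 144, 157] → cuts [19, 41, 60, 71, 80, 98, 119, 128, 136, 152, 165]

All cut coordinates (distinct, sorted): [1, 6, 19, 21, 41, 60, 71, 80, 82, 98, 119, 128, 136, 152, 165]

Fragments:
  [0,1): 1 bp
  [1,6): 5 bp
  [6,19): 13 bp
  [19,21): 2 bp
  [21,41): 20 bp
  [41,60): 19 bp
  [60,71): 11 bp
  [71,80): 9 bp
  [80,82): 2 bp
  [82,98): 16 bp
  [98,119): 21 bp
  [119,128): 9 bp
  [128,136): 8 bp
  [136,152): 16 bp
  [152,165): 13 bp
  [165,171): 6 bp

[1,2,2,5,6,8,9,9,11,13,13,16,16,19,20,21]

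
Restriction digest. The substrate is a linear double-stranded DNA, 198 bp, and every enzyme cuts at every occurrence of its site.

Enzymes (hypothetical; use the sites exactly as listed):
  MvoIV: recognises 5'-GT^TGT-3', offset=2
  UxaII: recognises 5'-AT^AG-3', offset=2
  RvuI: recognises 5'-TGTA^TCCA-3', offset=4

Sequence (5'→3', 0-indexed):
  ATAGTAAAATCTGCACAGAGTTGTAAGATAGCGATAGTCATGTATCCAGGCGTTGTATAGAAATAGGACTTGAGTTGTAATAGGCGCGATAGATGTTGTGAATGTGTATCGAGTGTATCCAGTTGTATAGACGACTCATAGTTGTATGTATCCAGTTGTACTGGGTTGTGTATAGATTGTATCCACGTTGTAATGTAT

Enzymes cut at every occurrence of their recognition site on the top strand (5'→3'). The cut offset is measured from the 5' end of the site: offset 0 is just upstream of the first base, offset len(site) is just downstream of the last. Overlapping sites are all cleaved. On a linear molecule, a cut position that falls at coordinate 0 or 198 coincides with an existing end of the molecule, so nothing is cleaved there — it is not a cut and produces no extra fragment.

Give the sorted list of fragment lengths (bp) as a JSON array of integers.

[2,3,5,5,6,6,6,6,6,6,7,7,8,8,8,9,9,9,10,10,11,11,19,21]

Per-enzyme occurrences:
  MvoIV GTTGT/2: at [19, 51, 73, 94, 121, 140, 154, 164, 186] ⇒ [21, 53, 75, 96, 123, 142, 156, 166, 188]
  UxaII ATAG/2: at [0, 27, 33, 56, 62, 79, 88, 126, 137, 171] ⇒ [2, 29, 35, 58, 64, 81, 90, 128, 139, 173]
  RvuI TGTATCCA/4: at [40, 113, 146, 177] ⇒ [44, 117, 150, 181]

All cut coordinates (distinct, sorted): [2, 21, 29, 35, 44, 53, 58, 64, 75, 81, 90, 96, 117, 123, 128, 139, 142, 150, 156, 166, 173, 181, 188]

Fragments:
  [0,2): 2 bp
  [2,21): 19 bp
  [21,29): 8 bp
  [29,35): 6 bp
  [35,44): 9 bp
  [44,53): 9 bp
  [53,58): 5 bp
  [58,64): 6 bp
  [64,75): 11 bp
  [75,81): 6 bp
  [81,90): 9 bp
  [90,96): 6 bp
  [96,117): 21 bp
  [117,123): 6 bp
  [123,128): 5 bp
  [128,139): 11 bp
  [139,142): 3 bp
  [142,150): 8 bp
  [150,156): 6 bp
  [156,166): 10 bp
  [166,173): 7 bp
  [173,181): 8 bp
  [181,188): 7 bp
  [188,198): 10 bp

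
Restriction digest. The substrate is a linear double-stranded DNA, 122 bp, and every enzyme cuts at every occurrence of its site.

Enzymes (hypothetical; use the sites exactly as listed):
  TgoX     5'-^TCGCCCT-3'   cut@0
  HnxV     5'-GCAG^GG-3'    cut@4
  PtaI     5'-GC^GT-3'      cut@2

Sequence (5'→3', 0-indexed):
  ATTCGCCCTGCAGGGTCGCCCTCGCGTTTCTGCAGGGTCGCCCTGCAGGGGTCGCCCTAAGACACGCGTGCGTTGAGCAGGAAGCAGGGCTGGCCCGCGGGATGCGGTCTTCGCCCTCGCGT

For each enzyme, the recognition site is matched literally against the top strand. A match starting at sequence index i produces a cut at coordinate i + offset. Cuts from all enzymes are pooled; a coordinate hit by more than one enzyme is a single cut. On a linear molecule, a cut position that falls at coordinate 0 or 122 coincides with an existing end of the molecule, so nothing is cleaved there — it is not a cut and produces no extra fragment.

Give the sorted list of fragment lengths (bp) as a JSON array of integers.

Site scan:
  TgoX (TCGCCCT, off=0): starts [2, 15, 37, 51, 110] → cuts [2, 15, 37, 51, 110]
  HnxV (GCAGGG, off=4): starts [9, 31, 44, 83] → cuts [13, 35, 48, 87]
  PtaI (GCGT, off=2): starts [23, 65, 69, 118] → cuts [25, 67, 71, 120]

All cut coordinates (distinct, sorted): [2, 13, 15, 25, 35, 37, 48, 51, 67, 71, 87, 110, 120]

Fragment lengths:
  [0,2): 2 bp
  [2,13): 11 bp
  [13,15): 2 bp
  [15,25): 10 bp
  [25,35): 10 bp
  [35,37): 2 bp
  [37,48): 11 bp
  [48,51): 3 bp
  [51,67): 16 bp
  [67,71): 4 bp
  [71,87): 16 bp
  [87,110): 23 bp
  [110,120): 10 bp
  [120,122): 2 bp

[2,2,2,2,3,4,10,10,10,11,11,16,16,23]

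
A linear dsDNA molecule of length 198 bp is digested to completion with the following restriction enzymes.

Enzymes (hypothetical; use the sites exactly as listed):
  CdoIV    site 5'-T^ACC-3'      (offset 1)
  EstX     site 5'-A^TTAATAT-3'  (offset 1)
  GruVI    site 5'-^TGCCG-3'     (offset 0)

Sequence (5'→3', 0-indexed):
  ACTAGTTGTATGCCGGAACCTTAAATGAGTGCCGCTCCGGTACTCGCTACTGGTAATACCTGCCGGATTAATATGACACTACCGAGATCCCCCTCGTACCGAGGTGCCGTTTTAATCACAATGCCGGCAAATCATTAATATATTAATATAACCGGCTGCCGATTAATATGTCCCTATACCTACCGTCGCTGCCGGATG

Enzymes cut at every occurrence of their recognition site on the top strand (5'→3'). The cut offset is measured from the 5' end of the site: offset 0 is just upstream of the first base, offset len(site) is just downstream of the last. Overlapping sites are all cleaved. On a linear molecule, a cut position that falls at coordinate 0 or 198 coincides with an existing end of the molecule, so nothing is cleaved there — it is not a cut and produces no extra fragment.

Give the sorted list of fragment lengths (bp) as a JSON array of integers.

Site scan:
  CdoIV TACC/1: at [56, 79, 96, 176, 180] ⇒ [57, 80, 97, 177, 181]
  EstX ATTAATAT/1: at [66, 133, 141, 161] ⇒ [67, 134, 142, 162]
  GruVI TGCCG/0: at [10, 29, 60, 104, 121, 156, 189] ⇒ [10, 29, 60, 104, 121, 156, 189]

All cut coordinates (distinct, sorted): [10, 29, 57, 60, 67, 80, 97, 104, 121, 134, 142, 156, 162, 177, 181, 189]

Fragments:
  [0,10): 10 bp
  [10,29): 19 bp
  [29,57): 28 bp
  [57,60): 3 bp
  [60,67): 7 bp
  [67,80): 13 bp
  [80,97): 17 bp
  [97,104): 7 bp
  [104,121): 17 bp
  [121,134): 13 bp
  [134,142): 8 bp
  [142,156): 14 bp
  [156,162): 6 bp
  [162,177): 15 bp
  [177,181): 4 bp
  [181,189): 8 bp
  [189,198): 9 bp

[3,4,6,7,7,8,8,9,10,13,13,14,15,17,17,19,28]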